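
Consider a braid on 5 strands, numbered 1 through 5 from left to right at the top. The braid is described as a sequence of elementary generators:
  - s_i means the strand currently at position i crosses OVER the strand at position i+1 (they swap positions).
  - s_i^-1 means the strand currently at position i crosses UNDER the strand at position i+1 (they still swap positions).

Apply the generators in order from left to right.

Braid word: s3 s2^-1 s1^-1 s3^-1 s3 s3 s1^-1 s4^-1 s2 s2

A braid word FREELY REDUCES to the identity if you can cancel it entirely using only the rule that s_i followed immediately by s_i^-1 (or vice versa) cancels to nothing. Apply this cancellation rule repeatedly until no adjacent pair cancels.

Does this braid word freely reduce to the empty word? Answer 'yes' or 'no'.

Answer: no

Derivation:
Gen 1 (s3): push. Stack: [s3]
Gen 2 (s2^-1): push. Stack: [s3 s2^-1]
Gen 3 (s1^-1): push. Stack: [s3 s2^-1 s1^-1]
Gen 4 (s3^-1): push. Stack: [s3 s2^-1 s1^-1 s3^-1]
Gen 5 (s3): cancels prior s3^-1. Stack: [s3 s2^-1 s1^-1]
Gen 6 (s3): push. Stack: [s3 s2^-1 s1^-1 s3]
Gen 7 (s1^-1): push. Stack: [s3 s2^-1 s1^-1 s3 s1^-1]
Gen 8 (s4^-1): push. Stack: [s3 s2^-1 s1^-1 s3 s1^-1 s4^-1]
Gen 9 (s2): push. Stack: [s3 s2^-1 s1^-1 s3 s1^-1 s4^-1 s2]
Gen 10 (s2): push. Stack: [s3 s2^-1 s1^-1 s3 s1^-1 s4^-1 s2 s2]
Reduced word: s3 s2^-1 s1^-1 s3 s1^-1 s4^-1 s2 s2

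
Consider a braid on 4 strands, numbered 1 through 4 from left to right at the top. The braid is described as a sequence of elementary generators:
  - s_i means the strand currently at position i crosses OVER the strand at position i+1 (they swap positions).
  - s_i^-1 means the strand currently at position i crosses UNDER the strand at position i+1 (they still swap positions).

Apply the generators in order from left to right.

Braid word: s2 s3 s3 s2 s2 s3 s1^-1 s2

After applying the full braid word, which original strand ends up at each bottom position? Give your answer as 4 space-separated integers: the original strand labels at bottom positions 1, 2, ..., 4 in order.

Gen 1 (s2): strand 2 crosses over strand 3. Perm now: [1 3 2 4]
Gen 2 (s3): strand 2 crosses over strand 4. Perm now: [1 3 4 2]
Gen 3 (s3): strand 4 crosses over strand 2. Perm now: [1 3 2 4]
Gen 4 (s2): strand 3 crosses over strand 2. Perm now: [1 2 3 4]
Gen 5 (s2): strand 2 crosses over strand 3. Perm now: [1 3 2 4]
Gen 6 (s3): strand 2 crosses over strand 4. Perm now: [1 3 4 2]
Gen 7 (s1^-1): strand 1 crosses under strand 3. Perm now: [3 1 4 2]
Gen 8 (s2): strand 1 crosses over strand 4. Perm now: [3 4 1 2]

Answer: 3 4 1 2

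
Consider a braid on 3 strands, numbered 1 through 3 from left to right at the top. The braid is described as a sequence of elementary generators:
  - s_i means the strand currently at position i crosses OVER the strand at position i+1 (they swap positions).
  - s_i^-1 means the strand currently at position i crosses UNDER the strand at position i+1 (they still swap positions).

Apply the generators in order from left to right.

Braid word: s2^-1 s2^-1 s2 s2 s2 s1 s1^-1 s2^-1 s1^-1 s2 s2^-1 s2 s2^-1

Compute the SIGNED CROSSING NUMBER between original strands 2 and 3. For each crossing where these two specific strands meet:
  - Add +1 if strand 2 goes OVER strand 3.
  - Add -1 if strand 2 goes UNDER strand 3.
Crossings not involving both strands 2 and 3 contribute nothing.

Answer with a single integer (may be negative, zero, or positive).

Gen 1: 2 under 3. Both 2&3? yes. Contrib: -1. Sum: -1
Gen 2: 3 under 2. Both 2&3? yes. Contrib: +1. Sum: 0
Gen 3: 2 over 3. Both 2&3? yes. Contrib: +1. Sum: 1
Gen 4: 3 over 2. Both 2&3? yes. Contrib: -1. Sum: 0
Gen 5: 2 over 3. Both 2&3? yes. Contrib: +1. Sum: 1
Gen 6: crossing 1x3. Both 2&3? no. Sum: 1
Gen 7: crossing 3x1. Both 2&3? no. Sum: 1
Gen 8: 3 under 2. Both 2&3? yes. Contrib: +1. Sum: 2
Gen 9: crossing 1x2. Both 2&3? no. Sum: 2
Gen 10: crossing 1x3. Both 2&3? no. Sum: 2
Gen 11: crossing 3x1. Both 2&3? no. Sum: 2
Gen 12: crossing 1x3. Both 2&3? no. Sum: 2
Gen 13: crossing 3x1. Both 2&3? no. Sum: 2

Answer: 2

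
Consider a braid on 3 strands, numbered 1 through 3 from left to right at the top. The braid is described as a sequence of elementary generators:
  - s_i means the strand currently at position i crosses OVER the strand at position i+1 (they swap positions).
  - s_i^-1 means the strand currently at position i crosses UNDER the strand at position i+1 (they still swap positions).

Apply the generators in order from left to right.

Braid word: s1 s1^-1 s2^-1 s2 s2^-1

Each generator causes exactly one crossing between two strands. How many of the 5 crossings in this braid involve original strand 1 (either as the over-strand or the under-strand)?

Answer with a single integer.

Gen 1: crossing 1x2. Involves strand 1? yes. Count so far: 1
Gen 2: crossing 2x1. Involves strand 1? yes. Count so far: 2
Gen 3: crossing 2x3. Involves strand 1? no. Count so far: 2
Gen 4: crossing 3x2. Involves strand 1? no. Count so far: 2
Gen 5: crossing 2x3. Involves strand 1? no. Count so far: 2

Answer: 2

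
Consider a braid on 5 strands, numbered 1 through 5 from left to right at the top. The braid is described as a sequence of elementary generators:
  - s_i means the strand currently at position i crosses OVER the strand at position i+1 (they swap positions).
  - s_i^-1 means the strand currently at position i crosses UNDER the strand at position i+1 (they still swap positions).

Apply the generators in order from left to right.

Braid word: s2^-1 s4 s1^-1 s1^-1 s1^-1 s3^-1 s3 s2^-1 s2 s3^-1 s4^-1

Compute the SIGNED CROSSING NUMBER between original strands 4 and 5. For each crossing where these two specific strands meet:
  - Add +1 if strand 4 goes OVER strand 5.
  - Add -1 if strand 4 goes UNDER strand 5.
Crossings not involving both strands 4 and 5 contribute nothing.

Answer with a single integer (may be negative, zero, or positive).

Gen 1: crossing 2x3. Both 4&5? no. Sum: 0
Gen 2: 4 over 5. Both 4&5? yes. Contrib: +1. Sum: 1
Gen 3: crossing 1x3. Both 4&5? no. Sum: 1
Gen 4: crossing 3x1. Both 4&5? no. Sum: 1
Gen 5: crossing 1x3. Both 4&5? no. Sum: 1
Gen 6: crossing 2x5. Both 4&5? no. Sum: 1
Gen 7: crossing 5x2. Both 4&5? no. Sum: 1
Gen 8: crossing 1x2. Both 4&5? no. Sum: 1
Gen 9: crossing 2x1. Both 4&5? no. Sum: 1
Gen 10: crossing 2x5. Both 4&5? no. Sum: 1
Gen 11: crossing 2x4. Both 4&5? no. Sum: 1

Answer: 1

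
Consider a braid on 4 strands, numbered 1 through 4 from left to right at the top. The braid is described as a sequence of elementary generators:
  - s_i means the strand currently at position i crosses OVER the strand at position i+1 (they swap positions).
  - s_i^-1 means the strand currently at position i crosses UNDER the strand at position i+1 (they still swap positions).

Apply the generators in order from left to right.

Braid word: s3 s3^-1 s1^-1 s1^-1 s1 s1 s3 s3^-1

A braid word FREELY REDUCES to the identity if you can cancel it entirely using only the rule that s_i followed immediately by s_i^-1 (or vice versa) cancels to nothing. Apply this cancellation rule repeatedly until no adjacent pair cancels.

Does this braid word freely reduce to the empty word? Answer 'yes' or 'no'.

Answer: yes

Derivation:
Gen 1 (s3): push. Stack: [s3]
Gen 2 (s3^-1): cancels prior s3. Stack: []
Gen 3 (s1^-1): push. Stack: [s1^-1]
Gen 4 (s1^-1): push. Stack: [s1^-1 s1^-1]
Gen 5 (s1): cancels prior s1^-1. Stack: [s1^-1]
Gen 6 (s1): cancels prior s1^-1. Stack: []
Gen 7 (s3): push. Stack: [s3]
Gen 8 (s3^-1): cancels prior s3. Stack: []
Reduced word: (empty)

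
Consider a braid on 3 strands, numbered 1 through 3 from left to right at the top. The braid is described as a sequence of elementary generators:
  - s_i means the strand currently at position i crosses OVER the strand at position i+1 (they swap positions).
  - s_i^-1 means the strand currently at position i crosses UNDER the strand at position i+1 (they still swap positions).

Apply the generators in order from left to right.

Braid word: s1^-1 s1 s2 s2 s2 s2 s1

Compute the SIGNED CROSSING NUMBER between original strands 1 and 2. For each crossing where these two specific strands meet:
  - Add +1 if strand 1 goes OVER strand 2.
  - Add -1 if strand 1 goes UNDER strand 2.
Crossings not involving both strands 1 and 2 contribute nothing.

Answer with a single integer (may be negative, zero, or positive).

Gen 1: 1 under 2. Both 1&2? yes. Contrib: -1. Sum: -1
Gen 2: 2 over 1. Both 1&2? yes. Contrib: -1. Sum: -2
Gen 3: crossing 2x3. Both 1&2? no. Sum: -2
Gen 4: crossing 3x2. Both 1&2? no. Sum: -2
Gen 5: crossing 2x3. Both 1&2? no. Sum: -2
Gen 6: crossing 3x2. Both 1&2? no. Sum: -2
Gen 7: 1 over 2. Both 1&2? yes. Contrib: +1. Sum: -1

Answer: -1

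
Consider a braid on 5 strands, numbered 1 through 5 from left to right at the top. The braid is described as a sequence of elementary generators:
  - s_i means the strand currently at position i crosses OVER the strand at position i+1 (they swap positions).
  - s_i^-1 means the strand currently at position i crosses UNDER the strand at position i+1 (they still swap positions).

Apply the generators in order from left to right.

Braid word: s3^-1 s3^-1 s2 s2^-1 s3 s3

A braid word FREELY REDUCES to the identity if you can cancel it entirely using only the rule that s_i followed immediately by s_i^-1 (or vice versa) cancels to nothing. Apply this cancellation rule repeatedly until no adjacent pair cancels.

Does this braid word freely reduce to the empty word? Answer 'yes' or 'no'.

Gen 1 (s3^-1): push. Stack: [s3^-1]
Gen 2 (s3^-1): push. Stack: [s3^-1 s3^-1]
Gen 3 (s2): push. Stack: [s3^-1 s3^-1 s2]
Gen 4 (s2^-1): cancels prior s2. Stack: [s3^-1 s3^-1]
Gen 5 (s3): cancels prior s3^-1. Stack: [s3^-1]
Gen 6 (s3): cancels prior s3^-1. Stack: []
Reduced word: (empty)

Answer: yes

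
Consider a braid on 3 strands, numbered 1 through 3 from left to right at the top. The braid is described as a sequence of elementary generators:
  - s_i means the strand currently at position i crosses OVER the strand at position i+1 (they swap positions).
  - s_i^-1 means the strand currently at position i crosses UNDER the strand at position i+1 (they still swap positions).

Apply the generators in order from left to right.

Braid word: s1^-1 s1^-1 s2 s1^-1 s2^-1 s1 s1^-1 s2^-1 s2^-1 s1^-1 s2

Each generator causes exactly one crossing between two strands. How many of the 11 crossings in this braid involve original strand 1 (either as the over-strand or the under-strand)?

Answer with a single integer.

Answer: 7

Derivation:
Gen 1: crossing 1x2. Involves strand 1? yes. Count so far: 1
Gen 2: crossing 2x1. Involves strand 1? yes. Count so far: 2
Gen 3: crossing 2x3. Involves strand 1? no. Count so far: 2
Gen 4: crossing 1x3. Involves strand 1? yes. Count so far: 3
Gen 5: crossing 1x2. Involves strand 1? yes. Count so far: 4
Gen 6: crossing 3x2. Involves strand 1? no. Count so far: 4
Gen 7: crossing 2x3. Involves strand 1? no. Count so far: 4
Gen 8: crossing 2x1. Involves strand 1? yes. Count so far: 5
Gen 9: crossing 1x2. Involves strand 1? yes. Count so far: 6
Gen 10: crossing 3x2. Involves strand 1? no. Count so far: 6
Gen 11: crossing 3x1. Involves strand 1? yes. Count so far: 7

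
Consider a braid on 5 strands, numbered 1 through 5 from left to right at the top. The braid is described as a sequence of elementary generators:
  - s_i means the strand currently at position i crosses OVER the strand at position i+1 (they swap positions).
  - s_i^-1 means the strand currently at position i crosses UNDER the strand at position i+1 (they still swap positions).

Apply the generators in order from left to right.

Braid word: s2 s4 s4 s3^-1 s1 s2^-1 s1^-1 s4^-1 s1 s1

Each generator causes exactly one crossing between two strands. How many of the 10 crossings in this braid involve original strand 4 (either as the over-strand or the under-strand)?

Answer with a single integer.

Answer: 7

Derivation:
Gen 1: crossing 2x3. Involves strand 4? no. Count so far: 0
Gen 2: crossing 4x5. Involves strand 4? yes. Count so far: 1
Gen 3: crossing 5x4. Involves strand 4? yes. Count so far: 2
Gen 4: crossing 2x4. Involves strand 4? yes. Count so far: 3
Gen 5: crossing 1x3. Involves strand 4? no. Count so far: 3
Gen 6: crossing 1x4. Involves strand 4? yes. Count so far: 4
Gen 7: crossing 3x4. Involves strand 4? yes. Count so far: 5
Gen 8: crossing 2x5. Involves strand 4? no. Count so far: 5
Gen 9: crossing 4x3. Involves strand 4? yes. Count so far: 6
Gen 10: crossing 3x4. Involves strand 4? yes. Count so far: 7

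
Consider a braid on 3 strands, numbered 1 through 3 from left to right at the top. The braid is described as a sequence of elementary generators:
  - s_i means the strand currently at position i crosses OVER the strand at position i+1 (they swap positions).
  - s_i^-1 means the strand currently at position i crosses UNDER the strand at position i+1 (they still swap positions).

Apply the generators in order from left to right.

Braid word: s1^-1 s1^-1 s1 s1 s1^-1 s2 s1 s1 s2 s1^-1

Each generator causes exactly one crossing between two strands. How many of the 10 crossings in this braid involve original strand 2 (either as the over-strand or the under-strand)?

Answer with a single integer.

Answer: 8

Derivation:
Gen 1: crossing 1x2. Involves strand 2? yes. Count so far: 1
Gen 2: crossing 2x1. Involves strand 2? yes. Count so far: 2
Gen 3: crossing 1x2. Involves strand 2? yes. Count so far: 3
Gen 4: crossing 2x1. Involves strand 2? yes. Count so far: 4
Gen 5: crossing 1x2. Involves strand 2? yes. Count so far: 5
Gen 6: crossing 1x3. Involves strand 2? no. Count so far: 5
Gen 7: crossing 2x3. Involves strand 2? yes. Count so far: 6
Gen 8: crossing 3x2. Involves strand 2? yes. Count so far: 7
Gen 9: crossing 3x1. Involves strand 2? no. Count so far: 7
Gen 10: crossing 2x1. Involves strand 2? yes. Count so far: 8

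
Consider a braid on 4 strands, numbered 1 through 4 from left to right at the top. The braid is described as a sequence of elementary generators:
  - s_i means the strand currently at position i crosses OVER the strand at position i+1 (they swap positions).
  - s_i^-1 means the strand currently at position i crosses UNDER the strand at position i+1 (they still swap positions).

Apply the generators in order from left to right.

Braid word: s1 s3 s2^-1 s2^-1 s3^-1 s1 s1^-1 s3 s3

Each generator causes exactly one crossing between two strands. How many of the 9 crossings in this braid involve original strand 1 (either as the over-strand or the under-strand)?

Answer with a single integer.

Gen 1: crossing 1x2. Involves strand 1? yes. Count so far: 1
Gen 2: crossing 3x4. Involves strand 1? no. Count so far: 1
Gen 3: crossing 1x4. Involves strand 1? yes. Count so far: 2
Gen 4: crossing 4x1. Involves strand 1? yes. Count so far: 3
Gen 5: crossing 4x3. Involves strand 1? no. Count so far: 3
Gen 6: crossing 2x1. Involves strand 1? yes. Count so far: 4
Gen 7: crossing 1x2. Involves strand 1? yes. Count so far: 5
Gen 8: crossing 3x4. Involves strand 1? no. Count so far: 5
Gen 9: crossing 4x3. Involves strand 1? no. Count so far: 5

Answer: 5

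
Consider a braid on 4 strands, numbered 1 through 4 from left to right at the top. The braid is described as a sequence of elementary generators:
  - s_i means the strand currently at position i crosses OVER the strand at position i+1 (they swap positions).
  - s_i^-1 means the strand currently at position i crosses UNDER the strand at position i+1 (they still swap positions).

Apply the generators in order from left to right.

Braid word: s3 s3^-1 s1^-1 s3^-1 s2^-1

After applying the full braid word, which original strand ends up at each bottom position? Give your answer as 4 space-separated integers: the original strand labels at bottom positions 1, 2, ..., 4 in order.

Answer: 2 4 1 3

Derivation:
Gen 1 (s3): strand 3 crosses over strand 4. Perm now: [1 2 4 3]
Gen 2 (s3^-1): strand 4 crosses under strand 3. Perm now: [1 2 3 4]
Gen 3 (s1^-1): strand 1 crosses under strand 2. Perm now: [2 1 3 4]
Gen 4 (s3^-1): strand 3 crosses under strand 4. Perm now: [2 1 4 3]
Gen 5 (s2^-1): strand 1 crosses under strand 4. Perm now: [2 4 1 3]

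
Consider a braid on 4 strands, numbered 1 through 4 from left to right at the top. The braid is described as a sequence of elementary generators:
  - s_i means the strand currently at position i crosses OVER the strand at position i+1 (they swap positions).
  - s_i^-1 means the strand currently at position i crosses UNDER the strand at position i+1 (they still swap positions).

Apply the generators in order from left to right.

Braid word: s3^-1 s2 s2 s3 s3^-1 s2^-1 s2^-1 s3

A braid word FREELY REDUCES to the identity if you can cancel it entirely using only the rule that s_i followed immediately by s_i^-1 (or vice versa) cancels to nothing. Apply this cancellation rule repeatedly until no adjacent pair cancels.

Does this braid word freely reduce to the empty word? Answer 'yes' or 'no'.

Answer: yes

Derivation:
Gen 1 (s3^-1): push. Stack: [s3^-1]
Gen 2 (s2): push. Stack: [s3^-1 s2]
Gen 3 (s2): push. Stack: [s3^-1 s2 s2]
Gen 4 (s3): push. Stack: [s3^-1 s2 s2 s3]
Gen 5 (s3^-1): cancels prior s3. Stack: [s3^-1 s2 s2]
Gen 6 (s2^-1): cancels prior s2. Stack: [s3^-1 s2]
Gen 7 (s2^-1): cancels prior s2. Stack: [s3^-1]
Gen 8 (s3): cancels prior s3^-1. Stack: []
Reduced word: (empty)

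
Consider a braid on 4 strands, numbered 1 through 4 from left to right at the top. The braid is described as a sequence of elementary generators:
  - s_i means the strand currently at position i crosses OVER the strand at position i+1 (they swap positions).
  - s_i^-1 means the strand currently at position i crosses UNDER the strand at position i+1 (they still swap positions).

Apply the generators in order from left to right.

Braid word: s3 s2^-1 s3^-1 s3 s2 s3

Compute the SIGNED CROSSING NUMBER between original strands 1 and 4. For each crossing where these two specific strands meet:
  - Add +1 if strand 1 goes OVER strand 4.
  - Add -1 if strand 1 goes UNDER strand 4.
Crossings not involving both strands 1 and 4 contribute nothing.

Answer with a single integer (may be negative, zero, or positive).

Gen 1: crossing 3x4. Both 1&4? no. Sum: 0
Gen 2: crossing 2x4. Both 1&4? no. Sum: 0
Gen 3: crossing 2x3. Both 1&4? no. Sum: 0
Gen 4: crossing 3x2. Both 1&4? no. Sum: 0
Gen 5: crossing 4x2. Both 1&4? no. Sum: 0
Gen 6: crossing 4x3. Both 1&4? no. Sum: 0

Answer: 0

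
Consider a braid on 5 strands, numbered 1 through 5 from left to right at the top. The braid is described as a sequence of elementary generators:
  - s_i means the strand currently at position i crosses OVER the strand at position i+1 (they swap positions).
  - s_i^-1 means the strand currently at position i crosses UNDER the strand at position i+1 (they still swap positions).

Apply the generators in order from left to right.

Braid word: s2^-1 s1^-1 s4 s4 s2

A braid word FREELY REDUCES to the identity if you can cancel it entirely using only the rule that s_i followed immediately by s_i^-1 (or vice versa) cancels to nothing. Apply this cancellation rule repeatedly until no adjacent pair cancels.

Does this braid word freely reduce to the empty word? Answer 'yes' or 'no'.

Answer: no

Derivation:
Gen 1 (s2^-1): push. Stack: [s2^-1]
Gen 2 (s1^-1): push. Stack: [s2^-1 s1^-1]
Gen 3 (s4): push. Stack: [s2^-1 s1^-1 s4]
Gen 4 (s4): push. Stack: [s2^-1 s1^-1 s4 s4]
Gen 5 (s2): push. Stack: [s2^-1 s1^-1 s4 s4 s2]
Reduced word: s2^-1 s1^-1 s4 s4 s2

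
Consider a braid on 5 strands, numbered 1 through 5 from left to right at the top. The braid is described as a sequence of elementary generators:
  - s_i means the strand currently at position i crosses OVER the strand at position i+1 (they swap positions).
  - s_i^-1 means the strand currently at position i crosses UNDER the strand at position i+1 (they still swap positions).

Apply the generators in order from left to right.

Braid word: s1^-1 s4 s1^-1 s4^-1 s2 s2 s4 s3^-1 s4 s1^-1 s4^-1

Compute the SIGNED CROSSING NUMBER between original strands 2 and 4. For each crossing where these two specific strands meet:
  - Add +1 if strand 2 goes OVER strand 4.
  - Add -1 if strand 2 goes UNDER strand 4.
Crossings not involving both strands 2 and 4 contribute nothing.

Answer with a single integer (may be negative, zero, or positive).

Gen 1: crossing 1x2. Both 2&4? no. Sum: 0
Gen 2: crossing 4x5. Both 2&4? no. Sum: 0
Gen 3: crossing 2x1. Both 2&4? no. Sum: 0
Gen 4: crossing 5x4. Both 2&4? no. Sum: 0
Gen 5: crossing 2x3. Both 2&4? no. Sum: 0
Gen 6: crossing 3x2. Both 2&4? no. Sum: 0
Gen 7: crossing 4x5. Both 2&4? no. Sum: 0
Gen 8: crossing 3x5. Both 2&4? no. Sum: 0
Gen 9: crossing 3x4. Both 2&4? no. Sum: 0
Gen 10: crossing 1x2. Both 2&4? no. Sum: 0
Gen 11: crossing 4x3. Both 2&4? no. Sum: 0

Answer: 0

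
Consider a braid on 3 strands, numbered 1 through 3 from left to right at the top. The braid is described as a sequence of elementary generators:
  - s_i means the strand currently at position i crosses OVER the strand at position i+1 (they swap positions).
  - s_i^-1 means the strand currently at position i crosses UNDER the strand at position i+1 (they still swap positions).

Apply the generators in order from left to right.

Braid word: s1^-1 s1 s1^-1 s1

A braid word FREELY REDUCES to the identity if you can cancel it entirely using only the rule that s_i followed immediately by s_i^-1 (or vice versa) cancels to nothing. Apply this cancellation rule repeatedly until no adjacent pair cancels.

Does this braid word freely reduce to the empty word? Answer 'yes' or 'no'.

Answer: yes

Derivation:
Gen 1 (s1^-1): push. Stack: [s1^-1]
Gen 2 (s1): cancels prior s1^-1. Stack: []
Gen 3 (s1^-1): push. Stack: [s1^-1]
Gen 4 (s1): cancels prior s1^-1. Stack: []
Reduced word: (empty)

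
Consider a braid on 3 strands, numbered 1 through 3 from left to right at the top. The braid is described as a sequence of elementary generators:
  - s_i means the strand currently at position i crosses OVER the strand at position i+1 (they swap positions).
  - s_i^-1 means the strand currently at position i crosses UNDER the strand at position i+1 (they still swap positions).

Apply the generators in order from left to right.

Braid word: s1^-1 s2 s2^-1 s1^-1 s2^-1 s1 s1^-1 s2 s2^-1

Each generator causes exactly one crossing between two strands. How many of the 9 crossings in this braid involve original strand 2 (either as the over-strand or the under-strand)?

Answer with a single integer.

Answer: 5

Derivation:
Gen 1: crossing 1x2. Involves strand 2? yes. Count so far: 1
Gen 2: crossing 1x3. Involves strand 2? no. Count so far: 1
Gen 3: crossing 3x1. Involves strand 2? no. Count so far: 1
Gen 4: crossing 2x1. Involves strand 2? yes. Count so far: 2
Gen 5: crossing 2x3. Involves strand 2? yes. Count so far: 3
Gen 6: crossing 1x3. Involves strand 2? no. Count so far: 3
Gen 7: crossing 3x1. Involves strand 2? no. Count so far: 3
Gen 8: crossing 3x2. Involves strand 2? yes. Count so far: 4
Gen 9: crossing 2x3. Involves strand 2? yes. Count so far: 5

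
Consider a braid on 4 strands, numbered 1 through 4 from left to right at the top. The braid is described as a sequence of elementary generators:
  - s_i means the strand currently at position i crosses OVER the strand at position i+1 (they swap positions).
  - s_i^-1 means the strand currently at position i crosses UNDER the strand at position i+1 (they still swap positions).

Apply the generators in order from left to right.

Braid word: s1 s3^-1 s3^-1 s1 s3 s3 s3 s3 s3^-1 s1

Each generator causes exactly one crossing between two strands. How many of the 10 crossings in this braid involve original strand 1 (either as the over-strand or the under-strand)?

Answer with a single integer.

Answer: 3

Derivation:
Gen 1: crossing 1x2. Involves strand 1? yes. Count so far: 1
Gen 2: crossing 3x4. Involves strand 1? no. Count so far: 1
Gen 3: crossing 4x3. Involves strand 1? no. Count so far: 1
Gen 4: crossing 2x1. Involves strand 1? yes. Count so far: 2
Gen 5: crossing 3x4. Involves strand 1? no. Count so far: 2
Gen 6: crossing 4x3. Involves strand 1? no. Count so far: 2
Gen 7: crossing 3x4. Involves strand 1? no. Count so far: 2
Gen 8: crossing 4x3. Involves strand 1? no. Count so far: 2
Gen 9: crossing 3x4. Involves strand 1? no. Count so far: 2
Gen 10: crossing 1x2. Involves strand 1? yes. Count so far: 3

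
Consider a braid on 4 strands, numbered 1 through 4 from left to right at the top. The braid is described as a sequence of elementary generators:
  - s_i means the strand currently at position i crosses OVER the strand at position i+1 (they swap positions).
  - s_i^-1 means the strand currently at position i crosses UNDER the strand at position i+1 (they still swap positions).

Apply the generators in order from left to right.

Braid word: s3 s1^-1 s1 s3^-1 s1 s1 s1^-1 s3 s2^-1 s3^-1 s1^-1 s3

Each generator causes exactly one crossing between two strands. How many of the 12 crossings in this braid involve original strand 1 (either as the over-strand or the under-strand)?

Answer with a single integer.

Gen 1: crossing 3x4. Involves strand 1? no. Count so far: 0
Gen 2: crossing 1x2. Involves strand 1? yes. Count so far: 1
Gen 3: crossing 2x1. Involves strand 1? yes. Count so far: 2
Gen 4: crossing 4x3. Involves strand 1? no. Count so far: 2
Gen 5: crossing 1x2. Involves strand 1? yes. Count so far: 3
Gen 6: crossing 2x1. Involves strand 1? yes. Count so far: 4
Gen 7: crossing 1x2. Involves strand 1? yes. Count so far: 5
Gen 8: crossing 3x4. Involves strand 1? no. Count so far: 5
Gen 9: crossing 1x4. Involves strand 1? yes. Count so far: 6
Gen 10: crossing 1x3. Involves strand 1? yes. Count so far: 7
Gen 11: crossing 2x4. Involves strand 1? no. Count so far: 7
Gen 12: crossing 3x1. Involves strand 1? yes. Count so far: 8

Answer: 8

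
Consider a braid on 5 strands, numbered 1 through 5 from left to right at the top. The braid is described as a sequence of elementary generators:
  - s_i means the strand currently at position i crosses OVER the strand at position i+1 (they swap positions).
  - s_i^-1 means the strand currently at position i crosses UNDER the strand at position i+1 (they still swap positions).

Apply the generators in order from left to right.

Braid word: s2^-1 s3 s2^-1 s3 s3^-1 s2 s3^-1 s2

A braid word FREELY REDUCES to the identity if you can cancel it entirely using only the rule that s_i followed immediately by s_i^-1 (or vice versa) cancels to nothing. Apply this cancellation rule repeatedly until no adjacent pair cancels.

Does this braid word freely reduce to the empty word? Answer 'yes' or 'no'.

Answer: yes

Derivation:
Gen 1 (s2^-1): push. Stack: [s2^-1]
Gen 2 (s3): push. Stack: [s2^-1 s3]
Gen 3 (s2^-1): push. Stack: [s2^-1 s3 s2^-1]
Gen 4 (s3): push. Stack: [s2^-1 s3 s2^-1 s3]
Gen 5 (s3^-1): cancels prior s3. Stack: [s2^-1 s3 s2^-1]
Gen 6 (s2): cancels prior s2^-1. Stack: [s2^-1 s3]
Gen 7 (s3^-1): cancels prior s3. Stack: [s2^-1]
Gen 8 (s2): cancels prior s2^-1. Stack: []
Reduced word: (empty)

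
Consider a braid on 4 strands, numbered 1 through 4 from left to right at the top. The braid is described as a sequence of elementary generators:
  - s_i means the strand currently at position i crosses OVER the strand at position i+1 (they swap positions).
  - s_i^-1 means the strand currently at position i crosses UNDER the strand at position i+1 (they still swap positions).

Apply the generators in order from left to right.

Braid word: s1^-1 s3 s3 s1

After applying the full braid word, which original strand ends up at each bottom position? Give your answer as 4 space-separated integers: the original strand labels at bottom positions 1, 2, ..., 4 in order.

Gen 1 (s1^-1): strand 1 crosses under strand 2. Perm now: [2 1 3 4]
Gen 2 (s3): strand 3 crosses over strand 4. Perm now: [2 1 4 3]
Gen 3 (s3): strand 4 crosses over strand 3. Perm now: [2 1 3 4]
Gen 4 (s1): strand 2 crosses over strand 1. Perm now: [1 2 3 4]

Answer: 1 2 3 4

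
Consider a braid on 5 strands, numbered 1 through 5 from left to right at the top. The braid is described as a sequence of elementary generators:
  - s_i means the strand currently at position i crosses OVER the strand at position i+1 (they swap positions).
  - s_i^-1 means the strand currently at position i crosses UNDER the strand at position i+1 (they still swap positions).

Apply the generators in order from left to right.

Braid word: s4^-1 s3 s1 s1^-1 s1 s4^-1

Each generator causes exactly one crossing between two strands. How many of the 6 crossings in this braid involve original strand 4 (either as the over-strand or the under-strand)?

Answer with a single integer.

Gen 1: crossing 4x5. Involves strand 4? yes. Count so far: 1
Gen 2: crossing 3x5. Involves strand 4? no. Count so far: 1
Gen 3: crossing 1x2. Involves strand 4? no. Count so far: 1
Gen 4: crossing 2x1. Involves strand 4? no. Count so far: 1
Gen 5: crossing 1x2. Involves strand 4? no. Count so far: 1
Gen 6: crossing 3x4. Involves strand 4? yes. Count so far: 2

Answer: 2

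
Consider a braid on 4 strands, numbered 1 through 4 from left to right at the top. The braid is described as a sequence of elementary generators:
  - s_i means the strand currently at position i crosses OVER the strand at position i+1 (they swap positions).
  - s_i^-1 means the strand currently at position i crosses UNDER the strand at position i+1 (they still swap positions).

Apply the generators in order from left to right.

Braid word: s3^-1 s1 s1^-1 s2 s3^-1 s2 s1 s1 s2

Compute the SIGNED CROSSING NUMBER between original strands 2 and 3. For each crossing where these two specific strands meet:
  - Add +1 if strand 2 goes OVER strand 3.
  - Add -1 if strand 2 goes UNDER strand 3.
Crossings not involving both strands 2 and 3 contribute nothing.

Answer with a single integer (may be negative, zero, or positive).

Answer: -1

Derivation:
Gen 1: crossing 3x4. Both 2&3? no. Sum: 0
Gen 2: crossing 1x2. Both 2&3? no. Sum: 0
Gen 3: crossing 2x1. Both 2&3? no. Sum: 0
Gen 4: crossing 2x4. Both 2&3? no. Sum: 0
Gen 5: 2 under 3. Both 2&3? yes. Contrib: -1. Sum: -1
Gen 6: crossing 4x3. Both 2&3? no. Sum: -1
Gen 7: crossing 1x3. Both 2&3? no. Sum: -1
Gen 8: crossing 3x1. Both 2&3? no. Sum: -1
Gen 9: crossing 3x4. Both 2&3? no. Sum: -1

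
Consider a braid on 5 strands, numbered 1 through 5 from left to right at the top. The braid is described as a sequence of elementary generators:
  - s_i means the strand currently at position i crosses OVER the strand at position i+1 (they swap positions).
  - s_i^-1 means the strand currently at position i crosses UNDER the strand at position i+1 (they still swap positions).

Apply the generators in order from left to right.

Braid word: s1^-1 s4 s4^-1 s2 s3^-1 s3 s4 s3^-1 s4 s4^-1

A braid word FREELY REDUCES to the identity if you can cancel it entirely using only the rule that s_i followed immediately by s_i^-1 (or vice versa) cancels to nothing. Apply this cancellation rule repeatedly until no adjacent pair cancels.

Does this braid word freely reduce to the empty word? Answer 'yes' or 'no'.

Answer: no

Derivation:
Gen 1 (s1^-1): push. Stack: [s1^-1]
Gen 2 (s4): push. Stack: [s1^-1 s4]
Gen 3 (s4^-1): cancels prior s4. Stack: [s1^-1]
Gen 4 (s2): push. Stack: [s1^-1 s2]
Gen 5 (s3^-1): push. Stack: [s1^-1 s2 s3^-1]
Gen 6 (s3): cancels prior s3^-1. Stack: [s1^-1 s2]
Gen 7 (s4): push. Stack: [s1^-1 s2 s4]
Gen 8 (s3^-1): push. Stack: [s1^-1 s2 s4 s3^-1]
Gen 9 (s4): push. Stack: [s1^-1 s2 s4 s3^-1 s4]
Gen 10 (s4^-1): cancels prior s4. Stack: [s1^-1 s2 s4 s3^-1]
Reduced word: s1^-1 s2 s4 s3^-1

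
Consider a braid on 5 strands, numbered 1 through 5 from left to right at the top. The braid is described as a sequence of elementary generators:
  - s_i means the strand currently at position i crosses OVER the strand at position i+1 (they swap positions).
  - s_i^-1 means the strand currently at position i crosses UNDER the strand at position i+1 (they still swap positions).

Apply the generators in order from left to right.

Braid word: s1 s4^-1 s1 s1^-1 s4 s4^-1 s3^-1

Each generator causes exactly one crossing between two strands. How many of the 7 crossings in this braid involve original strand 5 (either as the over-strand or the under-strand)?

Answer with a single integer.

Gen 1: crossing 1x2. Involves strand 5? no. Count so far: 0
Gen 2: crossing 4x5. Involves strand 5? yes. Count so far: 1
Gen 3: crossing 2x1. Involves strand 5? no. Count so far: 1
Gen 4: crossing 1x2. Involves strand 5? no. Count so far: 1
Gen 5: crossing 5x4. Involves strand 5? yes. Count so far: 2
Gen 6: crossing 4x5. Involves strand 5? yes. Count so far: 3
Gen 7: crossing 3x5. Involves strand 5? yes. Count so far: 4

Answer: 4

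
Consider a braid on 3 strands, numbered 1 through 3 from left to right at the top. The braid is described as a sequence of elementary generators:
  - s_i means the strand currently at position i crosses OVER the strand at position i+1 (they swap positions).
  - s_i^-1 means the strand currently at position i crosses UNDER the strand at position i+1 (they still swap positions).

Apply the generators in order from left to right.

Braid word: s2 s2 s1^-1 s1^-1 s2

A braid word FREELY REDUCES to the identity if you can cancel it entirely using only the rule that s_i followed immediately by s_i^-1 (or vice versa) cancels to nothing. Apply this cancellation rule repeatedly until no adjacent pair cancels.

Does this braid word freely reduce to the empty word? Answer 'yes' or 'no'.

Gen 1 (s2): push. Stack: [s2]
Gen 2 (s2): push. Stack: [s2 s2]
Gen 3 (s1^-1): push. Stack: [s2 s2 s1^-1]
Gen 4 (s1^-1): push. Stack: [s2 s2 s1^-1 s1^-1]
Gen 5 (s2): push. Stack: [s2 s2 s1^-1 s1^-1 s2]
Reduced word: s2 s2 s1^-1 s1^-1 s2

Answer: no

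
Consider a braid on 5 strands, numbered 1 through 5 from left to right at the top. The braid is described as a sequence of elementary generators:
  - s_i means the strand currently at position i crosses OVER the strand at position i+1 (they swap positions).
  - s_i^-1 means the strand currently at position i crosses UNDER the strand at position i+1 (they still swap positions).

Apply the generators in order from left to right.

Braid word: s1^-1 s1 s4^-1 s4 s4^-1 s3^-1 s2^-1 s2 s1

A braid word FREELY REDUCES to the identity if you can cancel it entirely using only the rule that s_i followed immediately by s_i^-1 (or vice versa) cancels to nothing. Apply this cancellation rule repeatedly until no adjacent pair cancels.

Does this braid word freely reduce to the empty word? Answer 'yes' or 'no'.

Gen 1 (s1^-1): push. Stack: [s1^-1]
Gen 2 (s1): cancels prior s1^-1. Stack: []
Gen 3 (s4^-1): push. Stack: [s4^-1]
Gen 4 (s4): cancels prior s4^-1. Stack: []
Gen 5 (s4^-1): push. Stack: [s4^-1]
Gen 6 (s3^-1): push. Stack: [s4^-1 s3^-1]
Gen 7 (s2^-1): push. Stack: [s4^-1 s3^-1 s2^-1]
Gen 8 (s2): cancels prior s2^-1. Stack: [s4^-1 s3^-1]
Gen 9 (s1): push. Stack: [s4^-1 s3^-1 s1]
Reduced word: s4^-1 s3^-1 s1

Answer: no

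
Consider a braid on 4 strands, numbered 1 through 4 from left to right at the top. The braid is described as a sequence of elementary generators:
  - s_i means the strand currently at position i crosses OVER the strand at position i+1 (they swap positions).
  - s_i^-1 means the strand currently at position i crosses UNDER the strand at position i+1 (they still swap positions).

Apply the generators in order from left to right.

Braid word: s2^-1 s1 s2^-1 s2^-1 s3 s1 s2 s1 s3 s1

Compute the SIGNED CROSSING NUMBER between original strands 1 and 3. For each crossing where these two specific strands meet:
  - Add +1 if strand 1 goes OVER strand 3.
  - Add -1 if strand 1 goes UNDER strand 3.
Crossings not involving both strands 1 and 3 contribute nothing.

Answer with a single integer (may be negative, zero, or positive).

Answer: 0

Derivation:
Gen 1: crossing 2x3. Both 1&3? no. Sum: 0
Gen 2: 1 over 3. Both 1&3? yes. Contrib: +1. Sum: 1
Gen 3: crossing 1x2. Both 1&3? no. Sum: 1
Gen 4: crossing 2x1. Both 1&3? no. Sum: 1
Gen 5: crossing 2x4. Both 1&3? no. Sum: 1
Gen 6: 3 over 1. Both 1&3? yes. Contrib: -1. Sum: 0
Gen 7: crossing 3x4. Both 1&3? no. Sum: 0
Gen 8: crossing 1x4. Both 1&3? no. Sum: 0
Gen 9: crossing 3x2. Both 1&3? no. Sum: 0
Gen 10: crossing 4x1. Both 1&3? no. Sum: 0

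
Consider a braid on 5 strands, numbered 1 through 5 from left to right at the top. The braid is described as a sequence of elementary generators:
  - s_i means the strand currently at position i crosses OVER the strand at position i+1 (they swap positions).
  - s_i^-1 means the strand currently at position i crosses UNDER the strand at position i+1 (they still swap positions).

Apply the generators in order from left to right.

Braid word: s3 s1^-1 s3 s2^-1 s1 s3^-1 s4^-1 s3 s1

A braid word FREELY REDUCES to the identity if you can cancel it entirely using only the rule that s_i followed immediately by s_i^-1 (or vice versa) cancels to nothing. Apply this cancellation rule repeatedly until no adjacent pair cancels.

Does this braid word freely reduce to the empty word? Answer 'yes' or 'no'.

Answer: no

Derivation:
Gen 1 (s3): push. Stack: [s3]
Gen 2 (s1^-1): push. Stack: [s3 s1^-1]
Gen 3 (s3): push. Stack: [s3 s1^-1 s3]
Gen 4 (s2^-1): push. Stack: [s3 s1^-1 s3 s2^-1]
Gen 5 (s1): push. Stack: [s3 s1^-1 s3 s2^-1 s1]
Gen 6 (s3^-1): push. Stack: [s3 s1^-1 s3 s2^-1 s1 s3^-1]
Gen 7 (s4^-1): push. Stack: [s3 s1^-1 s3 s2^-1 s1 s3^-1 s4^-1]
Gen 8 (s3): push. Stack: [s3 s1^-1 s3 s2^-1 s1 s3^-1 s4^-1 s3]
Gen 9 (s1): push. Stack: [s3 s1^-1 s3 s2^-1 s1 s3^-1 s4^-1 s3 s1]
Reduced word: s3 s1^-1 s3 s2^-1 s1 s3^-1 s4^-1 s3 s1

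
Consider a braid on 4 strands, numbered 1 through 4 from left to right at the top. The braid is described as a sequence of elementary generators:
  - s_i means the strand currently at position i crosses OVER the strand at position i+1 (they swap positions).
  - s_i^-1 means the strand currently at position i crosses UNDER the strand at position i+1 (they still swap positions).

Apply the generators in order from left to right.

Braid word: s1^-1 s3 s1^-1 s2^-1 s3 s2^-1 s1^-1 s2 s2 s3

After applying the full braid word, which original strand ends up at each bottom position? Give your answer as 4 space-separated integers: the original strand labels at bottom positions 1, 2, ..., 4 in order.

Answer: 3 1 2 4

Derivation:
Gen 1 (s1^-1): strand 1 crosses under strand 2. Perm now: [2 1 3 4]
Gen 2 (s3): strand 3 crosses over strand 4. Perm now: [2 1 4 3]
Gen 3 (s1^-1): strand 2 crosses under strand 1. Perm now: [1 2 4 3]
Gen 4 (s2^-1): strand 2 crosses under strand 4. Perm now: [1 4 2 3]
Gen 5 (s3): strand 2 crosses over strand 3. Perm now: [1 4 3 2]
Gen 6 (s2^-1): strand 4 crosses under strand 3. Perm now: [1 3 4 2]
Gen 7 (s1^-1): strand 1 crosses under strand 3. Perm now: [3 1 4 2]
Gen 8 (s2): strand 1 crosses over strand 4. Perm now: [3 4 1 2]
Gen 9 (s2): strand 4 crosses over strand 1. Perm now: [3 1 4 2]
Gen 10 (s3): strand 4 crosses over strand 2. Perm now: [3 1 2 4]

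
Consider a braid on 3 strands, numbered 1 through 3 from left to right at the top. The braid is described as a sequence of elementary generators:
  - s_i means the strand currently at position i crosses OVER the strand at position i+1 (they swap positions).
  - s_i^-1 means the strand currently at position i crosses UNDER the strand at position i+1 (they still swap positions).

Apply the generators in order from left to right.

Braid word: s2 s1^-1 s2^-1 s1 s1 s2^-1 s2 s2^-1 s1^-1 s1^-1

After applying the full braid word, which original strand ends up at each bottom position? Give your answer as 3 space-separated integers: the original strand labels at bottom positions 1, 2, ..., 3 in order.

Gen 1 (s2): strand 2 crosses over strand 3. Perm now: [1 3 2]
Gen 2 (s1^-1): strand 1 crosses under strand 3. Perm now: [3 1 2]
Gen 3 (s2^-1): strand 1 crosses under strand 2. Perm now: [3 2 1]
Gen 4 (s1): strand 3 crosses over strand 2. Perm now: [2 3 1]
Gen 5 (s1): strand 2 crosses over strand 3. Perm now: [3 2 1]
Gen 6 (s2^-1): strand 2 crosses under strand 1. Perm now: [3 1 2]
Gen 7 (s2): strand 1 crosses over strand 2. Perm now: [3 2 1]
Gen 8 (s2^-1): strand 2 crosses under strand 1. Perm now: [3 1 2]
Gen 9 (s1^-1): strand 3 crosses under strand 1. Perm now: [1 3 2]
Gen 10 (s1^-1): strand 1 crosses under strand 3. Perm now: [3 1 2]

Answer: 3 1 2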